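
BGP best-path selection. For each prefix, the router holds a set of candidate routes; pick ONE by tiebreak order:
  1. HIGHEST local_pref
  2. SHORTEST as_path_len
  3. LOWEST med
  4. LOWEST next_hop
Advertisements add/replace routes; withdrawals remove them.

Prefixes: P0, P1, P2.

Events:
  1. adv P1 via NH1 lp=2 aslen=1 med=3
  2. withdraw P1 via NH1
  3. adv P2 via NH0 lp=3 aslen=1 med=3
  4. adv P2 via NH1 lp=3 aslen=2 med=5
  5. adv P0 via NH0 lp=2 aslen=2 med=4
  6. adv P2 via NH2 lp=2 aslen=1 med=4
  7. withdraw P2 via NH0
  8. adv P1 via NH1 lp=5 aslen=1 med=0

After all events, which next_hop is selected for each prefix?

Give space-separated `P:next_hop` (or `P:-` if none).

Answer: P0:NH0 P1:NH1 P2:NH1

Derivation:
Op 1: best P0=- P1=NH1 P2=-
Op 2: best P0=- P1=- P2=-
Op 3: best P0=- P1=- P2=NH0
Op 4: best P0=- P1=- P2=NH0
Op 5: best P0=NH0 P1=- P2=NH0
Op 6: best P0=NH0 P1=- P2=NH0
Op 7: best P0=NH0 P1=- P2=NH1
Op 8: best P0=NH0 P1=NH1 P2=NH1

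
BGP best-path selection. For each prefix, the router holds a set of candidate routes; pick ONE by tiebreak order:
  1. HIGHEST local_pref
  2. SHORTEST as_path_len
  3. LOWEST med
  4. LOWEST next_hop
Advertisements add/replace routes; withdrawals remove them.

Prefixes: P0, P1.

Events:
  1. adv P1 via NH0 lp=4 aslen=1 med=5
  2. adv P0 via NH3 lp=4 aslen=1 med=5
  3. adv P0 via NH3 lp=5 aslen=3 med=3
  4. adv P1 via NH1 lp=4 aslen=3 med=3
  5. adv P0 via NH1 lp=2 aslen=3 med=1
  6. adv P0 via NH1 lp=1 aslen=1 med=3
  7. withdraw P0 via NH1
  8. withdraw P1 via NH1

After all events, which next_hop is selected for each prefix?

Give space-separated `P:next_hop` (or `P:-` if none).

Answer: P0:NH3 P1:NH0

Derivation:
Op 1: best P0=- P1=NH0
Op 2: best P0=NH3 P1=NH0
Op 3: best P0=NH3 P1=NH0
Op 4: best P0=NH3 P1=NH0
Op 5: best P0=NH3 P1=NH0
Op 6: best P0=NH3 P1=NH0
Op 7: best P0=NH3 P1=NH0
Op 8: best P0=NH3 P1=NH0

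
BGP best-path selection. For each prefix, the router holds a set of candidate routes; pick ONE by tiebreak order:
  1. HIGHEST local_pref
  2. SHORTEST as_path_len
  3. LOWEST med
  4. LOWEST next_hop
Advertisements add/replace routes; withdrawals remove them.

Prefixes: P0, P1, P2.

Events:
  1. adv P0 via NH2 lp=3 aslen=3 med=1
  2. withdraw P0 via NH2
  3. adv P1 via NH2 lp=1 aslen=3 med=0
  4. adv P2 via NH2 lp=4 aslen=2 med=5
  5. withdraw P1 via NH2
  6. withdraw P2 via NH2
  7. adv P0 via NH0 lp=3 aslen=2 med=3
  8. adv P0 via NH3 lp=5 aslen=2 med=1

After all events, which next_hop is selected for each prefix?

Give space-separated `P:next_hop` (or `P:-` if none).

Answer: P0:NH3 P1:- P2:-

Derivation:
Op 1: best P0=NH2 P1=- P2=-
Op 2: best P0=- P1=- P2=-
Op 3: best P0=- P1=NH2 P2=-
Op 4: best P0=- P1=NH2 P2=NH2
Op 5: best P0=- P1=- P2=NH2
Op 6: best P0=- P1=- P2=-
Op 7: best P0=NH0 P1=- P2=-
Op 8: best P0=NH3 P1=- P2=-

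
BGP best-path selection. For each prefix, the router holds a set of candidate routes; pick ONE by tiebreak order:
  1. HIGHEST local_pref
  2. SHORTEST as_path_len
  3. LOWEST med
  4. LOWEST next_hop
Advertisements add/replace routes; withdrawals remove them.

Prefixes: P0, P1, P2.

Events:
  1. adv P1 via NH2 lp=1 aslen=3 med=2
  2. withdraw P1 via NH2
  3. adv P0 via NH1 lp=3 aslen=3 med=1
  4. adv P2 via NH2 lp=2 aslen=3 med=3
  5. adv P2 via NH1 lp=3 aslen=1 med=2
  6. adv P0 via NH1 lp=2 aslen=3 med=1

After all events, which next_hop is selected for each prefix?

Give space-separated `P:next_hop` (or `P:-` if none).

Op 1: best P0=- P1=NH2 P2=-
Op 2: best P0=- P1=- P2=-
Op 3: best P0=NH1 P1=- P2=-
Op 4: best P0=NH1 P1=- P2=NH2
Op 5: best P0=NH1 P1=- P2=NH1
Op 6: best P0=NH1 P1=- P2=NH1

Answer: P0:NH1 P1:- P2:NH1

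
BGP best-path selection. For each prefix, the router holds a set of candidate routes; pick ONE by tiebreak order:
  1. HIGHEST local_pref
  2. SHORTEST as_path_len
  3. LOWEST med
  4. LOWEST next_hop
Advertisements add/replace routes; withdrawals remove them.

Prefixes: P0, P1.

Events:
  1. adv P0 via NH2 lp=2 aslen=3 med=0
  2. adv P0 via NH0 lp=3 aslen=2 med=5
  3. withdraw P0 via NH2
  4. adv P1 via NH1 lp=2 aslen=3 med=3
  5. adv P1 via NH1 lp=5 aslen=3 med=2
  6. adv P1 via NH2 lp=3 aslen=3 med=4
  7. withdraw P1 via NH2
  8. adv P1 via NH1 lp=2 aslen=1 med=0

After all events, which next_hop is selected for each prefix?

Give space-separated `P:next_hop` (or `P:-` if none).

Answer: P0:NH0 P1:NH1

Derivation:
Op 1: best P0=NH2 P1=-
Op 2: best P0=NH0 P1=-
Op 3: best P0=NH0 P1=-
Op 4: best P0=NH0 P1=NH1
Op 5: best P0=NH0 P1=NH1
Op 6: best P0=NH0 P1=NH1
Op 7: best P0=NH0 P1=NH1
Op 8: best P0=NH0 P1=NH1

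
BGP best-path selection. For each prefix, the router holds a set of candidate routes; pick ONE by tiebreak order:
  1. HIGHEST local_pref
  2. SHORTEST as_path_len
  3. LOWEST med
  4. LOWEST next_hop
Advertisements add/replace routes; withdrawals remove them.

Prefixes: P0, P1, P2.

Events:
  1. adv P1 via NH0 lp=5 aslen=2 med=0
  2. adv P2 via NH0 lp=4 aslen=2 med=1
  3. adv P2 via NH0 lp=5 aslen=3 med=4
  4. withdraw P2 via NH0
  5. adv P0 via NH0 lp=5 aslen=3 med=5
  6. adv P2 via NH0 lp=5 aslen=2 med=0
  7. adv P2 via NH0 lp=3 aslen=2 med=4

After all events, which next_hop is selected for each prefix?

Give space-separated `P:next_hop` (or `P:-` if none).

Answer: P0:NH0 P1:NH0 P2:NH0

Derivation:
Op 1: best P0=- P1=NH0 P2=-
Op 2: best P0=- P1=NH0 P2=NH0
Op 3: best P0=- P1=NH0 P2=NH0
Op 4: best P0=- P1=NH0 P2=-
Op 5: best P0=NH0 P1=NH0 P2=-
Op 6: best P0=NH0 P1=NH0 P2=NH0
Op 7: best P0=NH0 P1=NH0 P2=NH0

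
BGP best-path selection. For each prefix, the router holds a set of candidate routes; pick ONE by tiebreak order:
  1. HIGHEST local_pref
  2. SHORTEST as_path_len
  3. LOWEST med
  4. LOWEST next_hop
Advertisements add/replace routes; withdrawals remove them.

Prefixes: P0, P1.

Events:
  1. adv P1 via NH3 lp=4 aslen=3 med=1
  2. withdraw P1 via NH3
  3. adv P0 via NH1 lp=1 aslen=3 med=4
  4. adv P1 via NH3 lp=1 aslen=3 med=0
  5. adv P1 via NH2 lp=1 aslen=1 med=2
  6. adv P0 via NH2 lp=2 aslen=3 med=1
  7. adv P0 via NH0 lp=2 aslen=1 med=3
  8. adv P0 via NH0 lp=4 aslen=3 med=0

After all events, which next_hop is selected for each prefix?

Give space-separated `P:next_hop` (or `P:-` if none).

Op 1: best P0=- P1=NH3
Op 2: best P0=- P1=-
Op 3: best P0=NH1 P1=-
Op 4: best P0=NH1 P1=NH3
Op 5: best P0=NH1 P1=NH2
Op 6: best P0=NH2 P1=NH2
Op 7: best P0=NH0 P1=NH2
Op 8: best P0=NH0 P1=NH2

Answer: P0:NH0 P1:NH2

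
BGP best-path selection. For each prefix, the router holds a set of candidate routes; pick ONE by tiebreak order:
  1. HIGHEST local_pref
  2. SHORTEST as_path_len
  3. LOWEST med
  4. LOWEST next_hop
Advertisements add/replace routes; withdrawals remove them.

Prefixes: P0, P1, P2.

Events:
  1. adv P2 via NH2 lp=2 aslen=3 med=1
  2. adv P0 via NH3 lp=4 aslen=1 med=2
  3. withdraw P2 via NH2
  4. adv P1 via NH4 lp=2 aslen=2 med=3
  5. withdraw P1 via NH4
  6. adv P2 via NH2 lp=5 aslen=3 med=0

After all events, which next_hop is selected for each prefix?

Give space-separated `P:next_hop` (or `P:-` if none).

Op 1: best P0=- P1=- P2=NH2
Op 2: best P0=NH3 P1=- P2=NH2
Op 3: best P0=NH3 P1=- P2=-
Op 4: best P0=NH3 P1=NH4 P2=-
Op 5: best P0=NH3 P1=- P2=-
Op 6: best P0=NH3 P1=- P2=NH2

Answer: P0:NH3 P1:- P2:NH2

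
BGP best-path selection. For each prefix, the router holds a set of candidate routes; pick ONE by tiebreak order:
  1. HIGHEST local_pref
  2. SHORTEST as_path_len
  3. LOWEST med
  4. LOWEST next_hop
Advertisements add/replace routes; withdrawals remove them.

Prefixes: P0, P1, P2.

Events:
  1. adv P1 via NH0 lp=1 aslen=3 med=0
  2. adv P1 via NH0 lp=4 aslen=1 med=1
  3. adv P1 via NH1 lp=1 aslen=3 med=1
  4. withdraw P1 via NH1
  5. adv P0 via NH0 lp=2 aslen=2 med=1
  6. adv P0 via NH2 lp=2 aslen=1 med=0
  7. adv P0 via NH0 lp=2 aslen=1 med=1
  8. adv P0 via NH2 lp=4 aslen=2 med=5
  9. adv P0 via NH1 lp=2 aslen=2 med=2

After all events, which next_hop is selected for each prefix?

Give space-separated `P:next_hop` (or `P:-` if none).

Op 1: best P0=- P1=NH0 P2=-
Op 2: best P0=- P1=NH0 P2=-
Op 3: best P0=- P1=NH0 P2=-
Op 4: best P0=- P1=NH0 P2=-
Op 5: best P0=NH0 P1=NH0 P2=-
Op 6: best P0=NH2 P1=NH0 P2=-
Op 7: best P0=NH2 P1=NH0 P2=-
Op 8: best P0=NH2 P1=NH0 P2=-
Op 9: best P0=NH2 P1=NH0 P2=-

Answer: P0:NH2 P1:NH0 P2:-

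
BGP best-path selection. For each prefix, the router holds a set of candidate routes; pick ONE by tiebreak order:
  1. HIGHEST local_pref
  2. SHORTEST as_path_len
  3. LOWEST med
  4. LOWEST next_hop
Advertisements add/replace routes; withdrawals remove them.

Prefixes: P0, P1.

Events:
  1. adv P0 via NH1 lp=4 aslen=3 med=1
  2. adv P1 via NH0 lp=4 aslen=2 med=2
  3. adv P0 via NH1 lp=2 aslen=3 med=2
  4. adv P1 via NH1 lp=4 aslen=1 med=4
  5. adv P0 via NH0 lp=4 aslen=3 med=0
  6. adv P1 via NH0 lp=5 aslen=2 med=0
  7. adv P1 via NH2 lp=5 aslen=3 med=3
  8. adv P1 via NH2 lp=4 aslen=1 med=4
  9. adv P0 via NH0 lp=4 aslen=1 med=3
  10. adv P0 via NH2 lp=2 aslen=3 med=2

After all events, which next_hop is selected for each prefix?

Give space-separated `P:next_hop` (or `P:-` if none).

Op 1: best P0=NH1 P1=-
Op 2: best P0=NH1 P1=NH0
Op 3: best P0=NH1 P1=NH0
Op 4: best P0=NH1 P1=NH1
Op 5: best P0=NH0 P1=NH1
Op 6: best P0=NH0 P1=NH0
Op 7: best P0=NH0 P1=NH0
Op 8: best P0=NH0 P1=NH0
Op 9: best P0=NH0 P1=NH0
Op 10: best P0=NH0 P1=NH0

Answer: P0:NH0 P1:NH0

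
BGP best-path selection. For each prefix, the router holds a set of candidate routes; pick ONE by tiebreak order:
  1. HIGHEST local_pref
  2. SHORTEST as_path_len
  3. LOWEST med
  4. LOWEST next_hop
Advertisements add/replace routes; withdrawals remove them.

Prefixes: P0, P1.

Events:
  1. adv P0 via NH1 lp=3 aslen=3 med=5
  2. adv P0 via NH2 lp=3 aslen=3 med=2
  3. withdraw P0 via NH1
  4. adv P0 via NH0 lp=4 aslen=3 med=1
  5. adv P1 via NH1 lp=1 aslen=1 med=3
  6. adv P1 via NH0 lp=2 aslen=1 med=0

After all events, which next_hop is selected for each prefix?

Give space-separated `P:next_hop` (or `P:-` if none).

Answer: P0:NH0 P1:NH0

Derivation:
Op 1: best P0=NH1 P1=-
Op 2: best P0=NH2 P1=-
Op 3: best P0=NH2 P1=-
Op 4: best P0=NH0 P1=-
Op 5: best P0=NH0 P1=NH1
Op 6: best P0=NH0 P1=NH0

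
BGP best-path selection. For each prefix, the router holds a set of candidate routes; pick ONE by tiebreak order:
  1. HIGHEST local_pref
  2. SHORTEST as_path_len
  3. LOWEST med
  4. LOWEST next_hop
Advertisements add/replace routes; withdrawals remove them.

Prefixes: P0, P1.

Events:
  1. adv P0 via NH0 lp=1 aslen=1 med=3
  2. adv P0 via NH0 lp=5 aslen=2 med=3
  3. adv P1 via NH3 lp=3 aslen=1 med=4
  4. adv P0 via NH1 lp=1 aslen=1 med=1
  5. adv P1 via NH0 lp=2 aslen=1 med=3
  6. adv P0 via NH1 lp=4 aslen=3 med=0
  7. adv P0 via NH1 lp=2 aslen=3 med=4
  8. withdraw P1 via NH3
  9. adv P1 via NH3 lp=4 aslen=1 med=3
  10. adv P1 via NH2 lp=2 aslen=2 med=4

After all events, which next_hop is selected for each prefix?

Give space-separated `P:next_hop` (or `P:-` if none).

Op 1: best P0=NH0 P1=-
Op 2: best P0=NH0 P1=-
Op 3: best P0=NH0 P1=NH3
Op 4: best P0=NH0 P1=NH3
Op 5: best P0=NH0 P1=NH3
Op 6: best P0=NH0 P1=NH3
Op 7: best P0=NH0 P1=NH3
Op 8: best P0=NH0 P1=NH0
Op 9: best P0=NH0 P1=NH3
Op 10: best P0=NH0 P1=NH3

Answer: P0:NH0 P1:NH3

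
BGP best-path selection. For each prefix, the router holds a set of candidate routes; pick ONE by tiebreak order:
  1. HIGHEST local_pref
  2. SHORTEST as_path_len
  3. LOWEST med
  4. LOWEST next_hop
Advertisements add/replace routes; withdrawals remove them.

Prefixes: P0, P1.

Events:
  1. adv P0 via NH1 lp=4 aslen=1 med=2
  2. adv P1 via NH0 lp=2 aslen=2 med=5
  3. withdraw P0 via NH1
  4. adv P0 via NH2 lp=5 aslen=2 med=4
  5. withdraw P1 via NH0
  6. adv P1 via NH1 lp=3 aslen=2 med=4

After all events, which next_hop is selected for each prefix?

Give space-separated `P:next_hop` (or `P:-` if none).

Answer: P0:NH2 P1:NH1

Derivation:
Op 1: best P0=NH1 P1=-
Op 2: best P0=NH1 P1=NH0
Op 3: best P0=- P1=NH0
Op 4: best P0=NH2 P1=NH0
Op 5: best P0=NH2 P1=-
Op 6: best P0=NH2 P1=NH1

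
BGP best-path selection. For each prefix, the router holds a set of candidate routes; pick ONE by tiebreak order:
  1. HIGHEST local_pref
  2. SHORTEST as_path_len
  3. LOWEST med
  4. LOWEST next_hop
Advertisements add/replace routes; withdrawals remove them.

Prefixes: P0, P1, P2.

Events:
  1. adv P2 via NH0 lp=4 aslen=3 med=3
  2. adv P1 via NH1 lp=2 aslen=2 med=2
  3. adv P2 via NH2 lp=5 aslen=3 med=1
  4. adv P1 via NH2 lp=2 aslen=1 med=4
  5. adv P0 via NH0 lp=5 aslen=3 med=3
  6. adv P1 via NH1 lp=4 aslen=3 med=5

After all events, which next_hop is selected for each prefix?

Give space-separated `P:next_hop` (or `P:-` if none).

Answer: P0:NH0 P1:NH1 P2:NH2

Derivation:
Op 1: best P0=- P1=- P2=NH0
Op 2: best P0=- P1=NH1 P2=NH0
Op 3: best P0=- P1=NH1 P2=NH2
Op 4: best P0=- P1=NH2 P2=NH2
Op 5: best P0=NH0 P1=NH2 P2=NH2
Op 6: best P0=NH0 P1=NH1 P2=NH2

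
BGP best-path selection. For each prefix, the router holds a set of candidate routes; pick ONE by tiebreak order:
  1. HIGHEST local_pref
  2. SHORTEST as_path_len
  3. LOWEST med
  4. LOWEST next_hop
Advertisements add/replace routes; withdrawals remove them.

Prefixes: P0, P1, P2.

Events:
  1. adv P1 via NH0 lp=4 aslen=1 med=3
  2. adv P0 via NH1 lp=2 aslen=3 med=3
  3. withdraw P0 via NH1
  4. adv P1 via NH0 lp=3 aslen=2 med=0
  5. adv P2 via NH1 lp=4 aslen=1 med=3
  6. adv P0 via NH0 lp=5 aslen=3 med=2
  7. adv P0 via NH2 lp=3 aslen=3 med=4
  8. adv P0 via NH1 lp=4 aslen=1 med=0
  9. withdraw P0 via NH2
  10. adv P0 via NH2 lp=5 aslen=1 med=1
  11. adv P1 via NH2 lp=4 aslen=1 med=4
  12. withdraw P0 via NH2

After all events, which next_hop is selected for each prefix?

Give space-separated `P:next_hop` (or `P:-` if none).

Answer: P0:NH0 P1:NH2 P2:NH1

Derivation:
Op 1: best P0=- P1=NH0 P2=-
Op 2: best P0=NH1 P1=NH0 P2=-
Op 3: best P0=- P1=NH0 P2=-
Op 4: best P0=- P1=NH0 P2=-
Op 5: best P0=- P1=NH0 P2=NH1
Op 6: best P0=NH0 P1=NH0 P2=NH1
Op 7: best P0=NH0 P1=NH0 P2=NH1
Op 8: best P0=NH0 P1=NH0 P2=NH1
Op 9: best P0=NH0 P1=NH0 P2=NH1
Op 10: best P0=NH2 P1=NH0 P2=NH1
Op 11: best P0=NH2 P1=NH2 P2=NH1
Op 12: best P0=NH0 P1=NH2 P2=NH1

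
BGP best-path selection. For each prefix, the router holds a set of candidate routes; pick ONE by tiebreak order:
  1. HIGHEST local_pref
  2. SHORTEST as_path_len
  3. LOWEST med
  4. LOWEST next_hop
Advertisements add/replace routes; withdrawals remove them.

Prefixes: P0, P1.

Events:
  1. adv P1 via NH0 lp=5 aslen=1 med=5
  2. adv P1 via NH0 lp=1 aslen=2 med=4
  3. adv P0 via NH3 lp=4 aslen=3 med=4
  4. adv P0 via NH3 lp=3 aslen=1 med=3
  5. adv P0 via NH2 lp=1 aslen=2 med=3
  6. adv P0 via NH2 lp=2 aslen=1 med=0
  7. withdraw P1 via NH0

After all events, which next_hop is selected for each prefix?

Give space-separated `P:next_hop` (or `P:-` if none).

Op 1: best P0=- P1=NH0
Op 2: best P0=- P1=NH0
Op 3: best P0=NH3 P1=NH0
Op 4: best P0=NH3 P1=NH0
Op 5: best P0=NH3 P1=NH0
Op 6: best P0=NH3 P1=NH0
Op 7: best P0=NH3 P1=-

Answer: P0:NH3 P1:-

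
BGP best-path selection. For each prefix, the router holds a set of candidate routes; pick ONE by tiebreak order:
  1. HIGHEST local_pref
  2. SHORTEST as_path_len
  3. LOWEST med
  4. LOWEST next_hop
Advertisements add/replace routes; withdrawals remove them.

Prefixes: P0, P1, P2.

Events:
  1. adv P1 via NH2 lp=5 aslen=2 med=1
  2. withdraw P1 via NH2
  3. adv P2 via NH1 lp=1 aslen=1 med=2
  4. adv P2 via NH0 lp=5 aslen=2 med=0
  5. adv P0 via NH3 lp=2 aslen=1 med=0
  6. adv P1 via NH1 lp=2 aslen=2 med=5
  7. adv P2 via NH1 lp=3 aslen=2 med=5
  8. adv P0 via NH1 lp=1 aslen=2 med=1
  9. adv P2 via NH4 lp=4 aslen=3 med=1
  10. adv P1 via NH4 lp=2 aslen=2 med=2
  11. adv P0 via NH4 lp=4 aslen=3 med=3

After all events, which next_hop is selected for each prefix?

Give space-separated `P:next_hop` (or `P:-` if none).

Op 1: best P0=- P1=NH2 P2=-
Op 2: best P0=- P1=- P2=-
Op 3: best P0=- P1=- P2=NH1
Op 4: best P0=- P1=- P2=NH0
Op 5: best P0=NH3 P1=- P2=NH0
Op 6: best P0=NH3 P1=NH1 P2=NH0
Op 7: best P0=NH3 P1=NH1 P2=NH0
Op 8: best P0=NH3 P1=NH1 P2=NH0
Op 9: best P0=NH3 P1=NH1 P2=NH0
Op 10: best P0=NH3 P1=NH4 P2=NH0
Op 11: best P0=NH4 P1=NH4 P2=NH0

Answer: P0:NH4 P1:NH4 P2:NH0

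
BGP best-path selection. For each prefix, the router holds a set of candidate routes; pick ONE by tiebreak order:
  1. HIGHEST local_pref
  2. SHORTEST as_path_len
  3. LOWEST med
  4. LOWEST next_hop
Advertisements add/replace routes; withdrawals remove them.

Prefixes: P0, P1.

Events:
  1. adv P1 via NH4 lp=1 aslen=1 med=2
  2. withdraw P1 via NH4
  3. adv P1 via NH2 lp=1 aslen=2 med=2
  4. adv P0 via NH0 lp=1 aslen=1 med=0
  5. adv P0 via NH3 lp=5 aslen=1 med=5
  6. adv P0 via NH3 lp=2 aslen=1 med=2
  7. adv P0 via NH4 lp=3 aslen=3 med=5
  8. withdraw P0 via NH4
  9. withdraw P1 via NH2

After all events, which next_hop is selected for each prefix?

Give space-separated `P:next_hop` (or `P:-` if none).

Answer: P0:NH3 P1:-

Derivation:
Op 1: best P0=- P1=NH4
Op 2: best P0=- P1=-
Op 3: best P0=- P1=NH2
Op 4: best P0=NH0 P1=NH2
Op 5: best P0=NH3 P1=NH2
Op 6: best P0=NH3 P1=NH2
Op 7: best P0=NH4 P1=NH2
Op 8: best P0=NH3 P1=NH2
Op 9: best P0=NH3 P1=-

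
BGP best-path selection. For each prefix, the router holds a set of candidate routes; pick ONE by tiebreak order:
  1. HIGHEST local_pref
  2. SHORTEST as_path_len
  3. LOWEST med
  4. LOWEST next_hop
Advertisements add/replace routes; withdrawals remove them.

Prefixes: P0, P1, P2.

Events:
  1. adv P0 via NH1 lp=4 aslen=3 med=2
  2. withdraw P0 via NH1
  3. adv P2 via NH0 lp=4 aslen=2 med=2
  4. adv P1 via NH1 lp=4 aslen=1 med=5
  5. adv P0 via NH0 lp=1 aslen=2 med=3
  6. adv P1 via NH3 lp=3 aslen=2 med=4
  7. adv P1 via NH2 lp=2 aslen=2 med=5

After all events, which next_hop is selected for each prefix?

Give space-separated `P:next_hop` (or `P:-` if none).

Answer: P0:NH0 P1:NH1 P2:NH0

Derivation:
Op 1: best P0=NH1 P1=- P2=-
Op 2: best P0=- P1=- P2=-
Op 3: best P0=- P1=- P2=NH0
Op 4: best P0=- P1=NH1 P2=NH0
Op 5: best P0=NH0 P1=NH1 P2=NH0
Op 6: best P0=NH0 P1=NH1 P2=NH0
Op 7: best P0=NH0 P1=NH1 P2=NH0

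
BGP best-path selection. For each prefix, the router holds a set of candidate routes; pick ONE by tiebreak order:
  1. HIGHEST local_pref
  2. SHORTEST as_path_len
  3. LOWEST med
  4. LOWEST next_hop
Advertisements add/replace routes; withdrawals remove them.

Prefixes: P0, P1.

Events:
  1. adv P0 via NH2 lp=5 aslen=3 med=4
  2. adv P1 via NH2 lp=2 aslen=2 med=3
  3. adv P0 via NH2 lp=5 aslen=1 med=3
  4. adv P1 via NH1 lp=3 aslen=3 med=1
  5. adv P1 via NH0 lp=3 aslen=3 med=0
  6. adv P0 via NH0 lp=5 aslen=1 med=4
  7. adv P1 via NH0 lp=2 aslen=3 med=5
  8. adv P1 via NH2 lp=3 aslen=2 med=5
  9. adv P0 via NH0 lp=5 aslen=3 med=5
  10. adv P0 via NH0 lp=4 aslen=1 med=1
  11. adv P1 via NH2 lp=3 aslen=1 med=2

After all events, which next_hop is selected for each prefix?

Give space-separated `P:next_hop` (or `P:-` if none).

Op 1: best P0=NH2 P1=-
Op 2: best P0=NH2 P1=NH2
Op 3: best P0=NH2 P1=NH2
Op 4: best P0=NH2 P1=NH1
Op 5: best P0=NH2 P1=NH0
Op 6: best P0=NH2 P1=NH0
Op 7: best P0=NH2 P1=NH1
Op 8: best P0=NH2 P1=NH2
Op 9: best P0=NH2 P1=NH2
Op 10: best P0=NH2 P1=NH2
Op 11: best P0=NH2 P1=NH2

Answer: P0:NH2 P1:NH2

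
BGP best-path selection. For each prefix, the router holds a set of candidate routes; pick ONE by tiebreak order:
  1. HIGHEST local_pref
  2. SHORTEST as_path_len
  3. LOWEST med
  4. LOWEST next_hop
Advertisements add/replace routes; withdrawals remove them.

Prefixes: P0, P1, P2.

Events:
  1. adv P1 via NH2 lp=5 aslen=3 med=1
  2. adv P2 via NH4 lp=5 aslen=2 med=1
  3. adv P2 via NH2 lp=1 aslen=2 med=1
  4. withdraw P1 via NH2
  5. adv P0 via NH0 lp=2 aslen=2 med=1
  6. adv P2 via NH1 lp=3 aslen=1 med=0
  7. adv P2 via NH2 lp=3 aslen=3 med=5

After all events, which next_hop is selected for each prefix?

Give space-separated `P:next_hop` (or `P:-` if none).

Answer: P0:NH0 P1:- P2:NH4

Derivation:
Op 1: best P0=- P1=NH2 P2=-
Op 2: best P0=- P1=NH2 P2=NH4
Op 3: best P0=- P1=NH2 P2=NH4
Op 4: best P0=- P1=- P2=NH4
Op 5: best P0=NH0 P1=- P2=NH4
Op 6: best P0=NH0 P1=- P2=NH4
Op 7: best P0=NH0 P1=- P2=NH4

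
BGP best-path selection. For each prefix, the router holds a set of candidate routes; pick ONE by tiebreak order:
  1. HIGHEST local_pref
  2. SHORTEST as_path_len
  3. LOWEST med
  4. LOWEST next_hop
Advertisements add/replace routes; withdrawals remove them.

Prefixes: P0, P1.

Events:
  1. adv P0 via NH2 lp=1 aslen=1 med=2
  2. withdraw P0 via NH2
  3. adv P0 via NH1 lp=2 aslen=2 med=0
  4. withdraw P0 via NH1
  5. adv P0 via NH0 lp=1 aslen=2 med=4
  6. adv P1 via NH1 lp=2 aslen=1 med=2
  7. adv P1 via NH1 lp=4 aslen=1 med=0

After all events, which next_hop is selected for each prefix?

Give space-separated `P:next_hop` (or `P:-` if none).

Answer: P0:NH0 P1:NH1

Derivation:
Op 1: best P0=NH2 P1=-
Op 2: best P0=- P1=-
Op 3: best P0=NH1 P1=-
Op 4: best P0=- P1=-
Op 5: best P0=NH0 P1=-
Op 6: best P0=NH0 P1=NH1
Op 7: best P0=NH0 P1=NH1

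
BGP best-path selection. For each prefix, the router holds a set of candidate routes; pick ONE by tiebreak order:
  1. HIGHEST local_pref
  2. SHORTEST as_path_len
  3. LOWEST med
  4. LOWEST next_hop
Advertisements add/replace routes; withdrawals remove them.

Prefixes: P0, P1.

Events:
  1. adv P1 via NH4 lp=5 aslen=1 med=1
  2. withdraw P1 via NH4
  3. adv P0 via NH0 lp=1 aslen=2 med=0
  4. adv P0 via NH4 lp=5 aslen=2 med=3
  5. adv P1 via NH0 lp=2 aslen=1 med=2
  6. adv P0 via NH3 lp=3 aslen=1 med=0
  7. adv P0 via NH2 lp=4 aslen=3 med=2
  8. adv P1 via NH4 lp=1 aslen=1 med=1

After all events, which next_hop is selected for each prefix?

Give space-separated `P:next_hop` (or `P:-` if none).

Answer: P0:NH4 P1:NH0

Derivation:
Op 1: best P0=- P1=NH4
Op 2: best P0=- P1=-
Op 3: best P0=NH0 P1=-
Op 4: best P0=NH4 P1=-
Op 5: best P0=NH4 P1=NH0
Op 6: best P0=NH4 P1=NH0
Op 7: best P0=NH4 P1=NH0
Op 8: best P0=NH4 P1=NH0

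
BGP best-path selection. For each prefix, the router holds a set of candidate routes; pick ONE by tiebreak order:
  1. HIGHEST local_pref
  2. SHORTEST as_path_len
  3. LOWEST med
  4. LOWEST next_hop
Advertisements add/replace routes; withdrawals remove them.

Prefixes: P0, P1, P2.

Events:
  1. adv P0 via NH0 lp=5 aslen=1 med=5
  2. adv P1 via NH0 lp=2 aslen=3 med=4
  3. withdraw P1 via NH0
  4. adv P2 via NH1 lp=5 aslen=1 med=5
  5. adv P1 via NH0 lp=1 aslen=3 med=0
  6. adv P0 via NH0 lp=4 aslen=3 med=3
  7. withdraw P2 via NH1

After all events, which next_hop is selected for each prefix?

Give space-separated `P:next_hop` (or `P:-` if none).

Answer: P0:NH0 P1:NH0 P2:-

Derivation:
Op 1: best P0=NH0 P1=- P2=-
Op 2: best P0=NH0 P1=NH0 P2=-
Op 3: best P0=NH0 P1=- P2=-
Op 4: best P0=NH0 P1=- P2=NH1
Op 5: best P0=NH0 P1=NH0 P2=NH1
Op 6: best P0=NH0 P1=NH0 P2=NH1
Op 7: best P0=NH0 P1=NH0 P2=-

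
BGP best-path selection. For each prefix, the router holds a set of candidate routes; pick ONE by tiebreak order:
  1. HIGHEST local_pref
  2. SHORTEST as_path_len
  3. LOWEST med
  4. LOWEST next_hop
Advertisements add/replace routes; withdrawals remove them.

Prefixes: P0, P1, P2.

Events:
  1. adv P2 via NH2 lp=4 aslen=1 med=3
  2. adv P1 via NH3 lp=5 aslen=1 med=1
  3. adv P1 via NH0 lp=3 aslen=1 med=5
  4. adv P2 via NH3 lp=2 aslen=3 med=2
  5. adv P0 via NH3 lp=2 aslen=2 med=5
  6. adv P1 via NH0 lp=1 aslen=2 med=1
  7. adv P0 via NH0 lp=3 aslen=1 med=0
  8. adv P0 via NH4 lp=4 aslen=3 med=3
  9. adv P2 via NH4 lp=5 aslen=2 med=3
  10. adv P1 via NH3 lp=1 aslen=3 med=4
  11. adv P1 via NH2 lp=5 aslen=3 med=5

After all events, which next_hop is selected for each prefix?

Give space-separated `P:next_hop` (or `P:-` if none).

Op 1: best P0=- P1=- P2=NH2
Op 2: best P0=- P1=NH3 P2=NH2
Op 3: best P0=- P1=NH3 P2=NH2
Op 4: best P0=- P1=NH3 P2=NH2
Op 5: best P0=NH3 P1=NH3 P2=NH2
Op 6: best P0=NH3 P1=NH3 P2=NH2
Op 7: best P0=NH0 P1=NH3 P2=NH2
Op 8: best P0=NH4 P1=NH3 P2=NH2
Op 9: best P0=NH4 P1=NH3 P2=NH4
Op 10: best P0=NH4 P1=NH0 P2=NH4
Op 11: best P0=NH4 P1=NH2 P2=NH4

Answer: P0:NH4 P1:NH2 P2:NH4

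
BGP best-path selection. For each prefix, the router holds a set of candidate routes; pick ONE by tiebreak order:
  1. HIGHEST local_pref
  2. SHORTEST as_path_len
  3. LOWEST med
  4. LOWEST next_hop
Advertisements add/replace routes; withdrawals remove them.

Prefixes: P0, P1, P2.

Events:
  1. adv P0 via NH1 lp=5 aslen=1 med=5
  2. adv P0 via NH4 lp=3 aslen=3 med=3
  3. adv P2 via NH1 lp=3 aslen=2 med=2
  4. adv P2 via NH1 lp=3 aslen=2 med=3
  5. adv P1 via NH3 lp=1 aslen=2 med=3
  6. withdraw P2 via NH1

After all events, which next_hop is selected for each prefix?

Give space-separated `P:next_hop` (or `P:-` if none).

Op 1: best P0=NH1 P1=- P2=-
Op 2: best P0=NH1 P1=- P2=-
Op 3: best P0=NH1 P1=- P2=NH1
Op 4: best P0=NH1 P1=- P2=NH1
Op 5: best P0=NH1 P1=NH3 P2=NH1
Op 6: best P0=NH1 P1=NH3 P2=-

Answer: P0:NH1 P1:NH3 P2:-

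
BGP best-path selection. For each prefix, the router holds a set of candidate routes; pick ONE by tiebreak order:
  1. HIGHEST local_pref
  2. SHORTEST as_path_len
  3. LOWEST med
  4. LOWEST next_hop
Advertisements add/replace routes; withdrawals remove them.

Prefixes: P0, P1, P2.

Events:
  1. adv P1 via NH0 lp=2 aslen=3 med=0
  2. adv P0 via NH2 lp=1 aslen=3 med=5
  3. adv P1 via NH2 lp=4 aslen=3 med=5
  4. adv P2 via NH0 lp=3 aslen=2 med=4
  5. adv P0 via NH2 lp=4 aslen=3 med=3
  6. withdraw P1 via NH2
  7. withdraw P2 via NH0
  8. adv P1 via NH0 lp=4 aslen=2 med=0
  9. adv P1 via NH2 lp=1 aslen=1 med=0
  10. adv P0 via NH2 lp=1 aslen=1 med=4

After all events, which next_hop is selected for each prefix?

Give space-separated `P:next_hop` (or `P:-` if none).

Op 1: best P0=- P1=NH0 P2=-
Op 2: best P0=NH2 P1=NH0 P2=-
Op 3: best P0=NH2 P1=NH2 P2=-
Op 4: best P0=NH2 P1=NH2 P2=NH0
Op 5: best P0=NH2 P1=NH2 P2=NH0
Op 6: best P0=NH2 P1=NH0 P2=NH0
Op 7: best P0=NH2 P1=NH0 P2=-
Op 8: best P0=NH2 P1=NH0 P2=-
Op 9: best P0=NH2 P1=NH0 P2=-
Op 10: best P0=NH2 P1=NH0 P2=-

Answer: P0:NH2 P1:NH0 P2:-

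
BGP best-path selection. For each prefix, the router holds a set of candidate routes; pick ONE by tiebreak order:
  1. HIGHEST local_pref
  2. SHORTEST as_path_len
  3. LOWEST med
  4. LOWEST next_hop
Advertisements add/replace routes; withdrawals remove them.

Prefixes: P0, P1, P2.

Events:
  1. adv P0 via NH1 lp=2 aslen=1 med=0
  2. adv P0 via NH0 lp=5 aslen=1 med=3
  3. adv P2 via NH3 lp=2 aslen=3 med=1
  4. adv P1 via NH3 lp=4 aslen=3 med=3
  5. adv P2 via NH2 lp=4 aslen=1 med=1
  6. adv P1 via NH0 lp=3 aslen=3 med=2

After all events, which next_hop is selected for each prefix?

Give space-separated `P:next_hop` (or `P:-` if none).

Op 1: best P0=NH1 P1=- P2=-
Op 2: best P0=NH0 P1=- P2=-
Op 3: best P0=NH0 P1=- P2=NH3
Op 4: best P0=NH0 P1=NH3 P2=NH3
Op 5: best P0=NH0 P1=NH3 P2=NH2
Op 6: best P0=NH0 P1=NH3 P2=NH2

Answer: P0:NH0 P1:NH3 P2:NH2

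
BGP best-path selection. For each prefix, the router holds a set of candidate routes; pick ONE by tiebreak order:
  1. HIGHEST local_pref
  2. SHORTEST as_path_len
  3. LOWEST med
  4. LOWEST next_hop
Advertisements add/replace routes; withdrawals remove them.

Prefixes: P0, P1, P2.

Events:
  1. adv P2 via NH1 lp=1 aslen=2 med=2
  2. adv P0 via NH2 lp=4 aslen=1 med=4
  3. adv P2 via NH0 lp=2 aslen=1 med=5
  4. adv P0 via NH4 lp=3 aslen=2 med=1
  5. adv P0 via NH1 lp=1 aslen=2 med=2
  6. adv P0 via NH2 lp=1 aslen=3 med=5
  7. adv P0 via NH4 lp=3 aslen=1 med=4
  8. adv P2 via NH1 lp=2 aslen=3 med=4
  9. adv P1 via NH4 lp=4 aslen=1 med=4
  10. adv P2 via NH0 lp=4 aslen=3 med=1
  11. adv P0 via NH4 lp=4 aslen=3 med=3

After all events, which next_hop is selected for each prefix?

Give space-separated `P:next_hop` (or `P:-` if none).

Op 1: best P0=- P1=- P2=NH1
Op 2: best P0=NH2 P1=- P2=NH1
Op 3: best P0=NH2 P1=- P2=NH0
Op 4: best P0=NH2 P1=- P2=NH0
Op 5: best P0=NH2 P1=- P2=NH0
Op 6: best P0=NH4 P1=- P2=NH0
Op 7: best P0=NH4 P1=- P2=NH0
Op 8: best P0=NH4 P1=- P2=NH0
Op 9: best P0=NH4 P1=NH4 P2=NH0
Op 10: best P0=NH4 P1=NH4 P2=NH0
Op 11: best P0=NH4 P1=NH4 P2=NH0

Answer: P0:NH4 P1:NH4 P2:NH0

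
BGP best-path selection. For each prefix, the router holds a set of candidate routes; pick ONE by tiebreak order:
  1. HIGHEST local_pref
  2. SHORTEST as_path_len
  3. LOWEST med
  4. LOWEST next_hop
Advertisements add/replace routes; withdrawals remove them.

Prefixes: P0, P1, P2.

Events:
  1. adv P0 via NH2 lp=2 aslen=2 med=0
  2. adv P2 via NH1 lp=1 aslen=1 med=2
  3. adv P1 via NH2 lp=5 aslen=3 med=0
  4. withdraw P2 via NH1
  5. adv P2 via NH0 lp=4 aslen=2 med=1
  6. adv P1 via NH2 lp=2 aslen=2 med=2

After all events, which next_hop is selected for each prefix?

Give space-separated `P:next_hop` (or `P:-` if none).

Answer: P0:NH2 P1:NH2 P2:NH0

Derivation:
Op 1: best P0=NH2 P1=- P2=-
Op 2: best P0=NH2 P1=- P2=NH1
Op 3: best P0=NH2 P1=NH2 P2=NH1
Op 4: best P0=NH2 P1=NH2 P2=-
Op 5: best P0=NH2 P1=NH2 P2=NH0
Op 6: best P0=NH2 P1=NH2 P2=NH0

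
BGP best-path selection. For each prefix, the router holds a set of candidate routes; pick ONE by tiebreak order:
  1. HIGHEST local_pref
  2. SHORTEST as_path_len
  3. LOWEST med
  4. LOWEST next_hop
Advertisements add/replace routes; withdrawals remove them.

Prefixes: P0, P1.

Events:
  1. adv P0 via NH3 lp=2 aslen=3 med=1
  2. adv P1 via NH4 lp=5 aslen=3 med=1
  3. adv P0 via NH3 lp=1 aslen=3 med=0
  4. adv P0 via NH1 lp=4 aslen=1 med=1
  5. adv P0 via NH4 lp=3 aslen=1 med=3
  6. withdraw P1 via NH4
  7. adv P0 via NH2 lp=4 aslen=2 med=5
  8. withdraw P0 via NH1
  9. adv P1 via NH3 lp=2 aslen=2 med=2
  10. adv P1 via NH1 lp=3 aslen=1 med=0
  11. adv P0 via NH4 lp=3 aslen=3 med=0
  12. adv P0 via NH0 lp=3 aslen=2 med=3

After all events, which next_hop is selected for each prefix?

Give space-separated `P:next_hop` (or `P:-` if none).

Answer: P0:NH2 P1:NH1

Derivation:
Op 1: best P0=NH3 P1=-
Op 2: best P0=NH3 P1=NH4
Op 3: best P0=NH3 P1=NH4
Op 4: best P0=NH1 P1=NH4
Op 5: best P0=NH1 P1=NH4
Op 6: best P0=NH1 P1=-
Op 7: best P0=NH1 P1=-
Op 8: best P0=NH2 P1=-
Op 9: best P0=NH2 P1=NH3
Op 10: best P0=NH2 P1=NH1
Op 11: best P0=NH2 P1=NH1
Op 12: best P0=NH2 P1=NH1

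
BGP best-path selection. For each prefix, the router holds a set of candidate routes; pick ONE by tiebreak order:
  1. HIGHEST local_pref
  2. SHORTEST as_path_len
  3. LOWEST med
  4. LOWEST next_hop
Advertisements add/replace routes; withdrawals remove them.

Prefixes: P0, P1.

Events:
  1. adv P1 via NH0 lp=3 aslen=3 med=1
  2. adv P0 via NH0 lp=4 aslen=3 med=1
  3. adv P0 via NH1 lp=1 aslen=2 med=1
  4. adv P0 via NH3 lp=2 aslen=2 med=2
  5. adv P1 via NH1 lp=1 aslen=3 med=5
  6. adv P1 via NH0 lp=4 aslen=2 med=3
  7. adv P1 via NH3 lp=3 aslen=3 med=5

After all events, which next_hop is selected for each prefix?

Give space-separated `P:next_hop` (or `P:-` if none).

Op 1: best P0=- P1=NH0
Op 2: best P0=NH0 P1=NH0
Op 3: best P0=NH0 P1=NH0
Op 4: best P0=NH0 P1=NH0
Op 5: best P0=NH0 P1=NH0
Op 6: best P0=NH0 P1=NH0
Op 7: best P0=NH0 P1=NH0

Answer: P0:NH0 P1:NH0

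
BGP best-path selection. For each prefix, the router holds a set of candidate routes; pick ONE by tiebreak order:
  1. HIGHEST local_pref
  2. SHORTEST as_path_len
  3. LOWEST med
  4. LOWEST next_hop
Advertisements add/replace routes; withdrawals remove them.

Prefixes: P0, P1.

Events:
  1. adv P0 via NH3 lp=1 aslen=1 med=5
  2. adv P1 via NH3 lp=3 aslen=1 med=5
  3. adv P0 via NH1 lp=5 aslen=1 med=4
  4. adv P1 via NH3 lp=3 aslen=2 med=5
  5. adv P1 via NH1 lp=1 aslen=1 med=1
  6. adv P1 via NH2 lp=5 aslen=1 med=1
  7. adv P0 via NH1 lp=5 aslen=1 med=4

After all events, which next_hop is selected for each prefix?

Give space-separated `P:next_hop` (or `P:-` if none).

Answer: P0:NH1 P1:NH2

Derivation:
Op 1: best P0=NH3 P1=-
Op 2: best P0=NH3 P1=NH3
Op 3: best P0=NH1 P1=NH3
Op 4: best P0=NH1 P1=NH3
Op 5: best P0=NH1 P1=NH3
Op 6: best P0=NH1 P1=NH2
Op 7: best P0=NH1 P1=NH2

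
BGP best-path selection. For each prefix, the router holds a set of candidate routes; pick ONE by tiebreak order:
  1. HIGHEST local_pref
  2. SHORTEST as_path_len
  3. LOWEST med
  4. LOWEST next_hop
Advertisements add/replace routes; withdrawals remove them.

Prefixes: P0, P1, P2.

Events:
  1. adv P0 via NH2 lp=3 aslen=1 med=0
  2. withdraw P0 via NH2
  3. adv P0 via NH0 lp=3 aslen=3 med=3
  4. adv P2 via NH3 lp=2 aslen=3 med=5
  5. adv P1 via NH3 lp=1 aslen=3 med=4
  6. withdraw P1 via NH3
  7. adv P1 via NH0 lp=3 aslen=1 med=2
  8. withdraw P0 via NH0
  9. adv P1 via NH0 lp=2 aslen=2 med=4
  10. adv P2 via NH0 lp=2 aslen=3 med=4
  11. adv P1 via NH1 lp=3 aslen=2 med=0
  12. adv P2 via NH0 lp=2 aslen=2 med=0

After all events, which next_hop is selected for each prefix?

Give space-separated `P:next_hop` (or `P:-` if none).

Answer: P0:- P1:NH1 P2:NH0

Derivation:
Op 1: best P0=NH2 P1=- P2=-
Op 2: best P0=- P1=- P2=-
Op 3: best P0=NH0 P1=- P2=-
Op 4: best P0=NH0 P1=- P2=NH3
Op 5: best P0=NH0 P1=NH3 P2=NH3
Op 6: best P0=NH0 P1=- P2=NH3
Op 7: best P0=NH0 P1=NH0 P2=NH3
Op 8: best P0=- P1=NH0 P2=NH3
Op 9: best P0=- P1=NH0 P2=NH3
Op 10: best P0=- P1=NH0 P2=NH0
Op 11: best P0=- P1=NH1 P2=NH0
Op 12: best P0=- P1=NH1 P2=NH0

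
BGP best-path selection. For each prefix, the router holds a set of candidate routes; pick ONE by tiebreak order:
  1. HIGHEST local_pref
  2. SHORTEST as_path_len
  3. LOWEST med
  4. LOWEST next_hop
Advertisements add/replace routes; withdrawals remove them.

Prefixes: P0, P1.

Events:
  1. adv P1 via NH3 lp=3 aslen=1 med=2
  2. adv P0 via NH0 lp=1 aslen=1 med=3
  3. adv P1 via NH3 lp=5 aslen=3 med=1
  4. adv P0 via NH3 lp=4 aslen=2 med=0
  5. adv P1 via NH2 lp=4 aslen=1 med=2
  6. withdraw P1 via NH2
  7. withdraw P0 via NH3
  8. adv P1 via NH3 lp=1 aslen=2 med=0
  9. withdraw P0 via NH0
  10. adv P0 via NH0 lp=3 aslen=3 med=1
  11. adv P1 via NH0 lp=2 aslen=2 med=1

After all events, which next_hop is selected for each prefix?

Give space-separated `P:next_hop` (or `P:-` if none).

Answer: P0:NH0 P1:NH0

Derivation:
Op 1: best P0=- P1=NH3
Op 2: best P0=NH0 P1=NH3
Op 3: best P0=NH0 P1=NH3
Op 4: best P0=NH3 P1=NH3
Op 5: best P0=NH3 P1=NH3
Op 6: best P0=NH3 P1=NH3
Op 7: best P0=NH0 P1=NH3
Op 8: best P0=NH0 P1=NH3
Op 9: best P0=- P1=NH3
Op 10: best P0=NH0 P1=NH3
Op 11: best P0=NH0 P1=NH0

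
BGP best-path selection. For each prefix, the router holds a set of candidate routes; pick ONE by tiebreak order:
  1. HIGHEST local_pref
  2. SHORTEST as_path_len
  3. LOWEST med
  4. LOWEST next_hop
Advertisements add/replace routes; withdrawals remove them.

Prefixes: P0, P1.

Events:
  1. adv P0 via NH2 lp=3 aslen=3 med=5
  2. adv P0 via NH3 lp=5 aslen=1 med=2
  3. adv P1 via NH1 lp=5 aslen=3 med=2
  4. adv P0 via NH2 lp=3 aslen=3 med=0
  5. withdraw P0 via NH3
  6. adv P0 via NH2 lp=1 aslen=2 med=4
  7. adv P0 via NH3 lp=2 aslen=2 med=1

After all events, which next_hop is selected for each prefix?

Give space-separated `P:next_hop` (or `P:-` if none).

Answer: P0:NH3 P1:NH1

Derivation:
Op 1: best P0=NH2 P1=-
Op 2: best P0=NH3 P1=-
Op 3: best P0=NH3 P1=NH1
Op 4: best P0=NH3 P1=NH1
Op 5: best P0=NH2 P1=NH1
Op 6: best P0=NH2 P1=NH1
Op 7: best P0=NH3 P1=NH1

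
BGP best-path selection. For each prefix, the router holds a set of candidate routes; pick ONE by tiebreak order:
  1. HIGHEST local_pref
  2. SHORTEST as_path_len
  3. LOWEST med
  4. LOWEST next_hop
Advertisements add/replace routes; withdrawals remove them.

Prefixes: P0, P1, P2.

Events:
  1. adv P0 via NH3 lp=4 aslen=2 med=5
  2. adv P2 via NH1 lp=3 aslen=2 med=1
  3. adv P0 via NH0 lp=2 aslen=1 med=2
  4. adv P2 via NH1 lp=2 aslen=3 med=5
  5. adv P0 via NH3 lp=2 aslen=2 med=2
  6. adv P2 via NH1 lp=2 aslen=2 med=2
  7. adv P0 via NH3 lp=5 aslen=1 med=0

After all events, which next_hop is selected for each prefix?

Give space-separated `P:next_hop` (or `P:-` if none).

Op 1: best P0=NH3 P1=- P2=-
Op 2: best P0=NH3 P1=- P2=NH1
Op 3: best P0=NH3 P1=- P2=NH1
Op 4: best P0=NH3 P1=- P2=NH1
Op 5: best P0=NH0 P1=- P2=NH1
Op 6: best P0=NH0 P1=- P2=NH1
Op 7: best P0=NH3 P1=- P2=NH1

Answer: P0:NH3 P1:- P2:NH1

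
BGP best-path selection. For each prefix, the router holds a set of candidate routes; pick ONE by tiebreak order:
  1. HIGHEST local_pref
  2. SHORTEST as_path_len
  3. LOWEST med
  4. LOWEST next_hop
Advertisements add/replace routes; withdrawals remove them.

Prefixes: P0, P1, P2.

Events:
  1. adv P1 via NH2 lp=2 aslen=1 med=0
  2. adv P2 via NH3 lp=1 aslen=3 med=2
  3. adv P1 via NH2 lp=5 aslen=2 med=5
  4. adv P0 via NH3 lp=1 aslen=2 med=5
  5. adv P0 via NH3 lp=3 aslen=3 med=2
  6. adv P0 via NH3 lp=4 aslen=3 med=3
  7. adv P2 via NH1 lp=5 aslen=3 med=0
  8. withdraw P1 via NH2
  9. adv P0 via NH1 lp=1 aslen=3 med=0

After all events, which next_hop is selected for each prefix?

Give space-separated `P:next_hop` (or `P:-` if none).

Answer: P0:NH3 P1:- P2:NH1

Derivation:
Op 1: best P0=- P1=NH2 P2=-
Op 2: best P0=- P1=NH2 P2=NH3
Op 3: best P0=- P1=NH2 P2=NH3
Op 4: best P0=NH3 P1=NH2 P2=NH3
Op 5: best P0=NH3 P1=NH2 P2=NH3
Op 6: best P0=NH3 P1=NH2 P2=NH3
Op 7: best P0=NH3 P1=NH2 P2=NH1
Op 8: best P0=NH3 P1=- P2=NH1
Op 9: best P0=NH3 P1=- P2=NH1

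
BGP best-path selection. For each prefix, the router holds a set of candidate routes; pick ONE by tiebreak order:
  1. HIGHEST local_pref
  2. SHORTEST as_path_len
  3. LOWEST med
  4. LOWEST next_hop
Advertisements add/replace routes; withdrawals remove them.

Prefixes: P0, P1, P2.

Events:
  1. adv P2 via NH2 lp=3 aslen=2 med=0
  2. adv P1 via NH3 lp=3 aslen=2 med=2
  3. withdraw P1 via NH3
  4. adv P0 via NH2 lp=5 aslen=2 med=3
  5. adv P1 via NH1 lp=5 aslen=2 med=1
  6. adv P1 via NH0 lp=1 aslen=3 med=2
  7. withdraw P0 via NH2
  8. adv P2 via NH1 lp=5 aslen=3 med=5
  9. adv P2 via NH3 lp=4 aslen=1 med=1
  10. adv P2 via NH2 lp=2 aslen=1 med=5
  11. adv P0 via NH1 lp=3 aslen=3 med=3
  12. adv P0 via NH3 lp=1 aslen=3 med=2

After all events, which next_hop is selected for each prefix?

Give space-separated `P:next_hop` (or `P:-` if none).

Op 1: best P0=- P1=- P2=NH2
Op 2: best P0=- P1=NH3 P2=NH2
Op 3: best P0=- P1=- P2=NH2
Op 4: best P0=NH2 P1=- P2=NH2
Op 5: best P0=NH2 P1=NH1 P2=NH2
Op 6: best P0=NH2 P1=NH1 P2=NH2
Op 7: best P0=- P1=NH1 P2=NH2
Op 8: best P0=- P1=NH1 P2=NH1
Op 9: best P0=- P1=NH1 P2=NH1
Op 10: best P0=- P1=NH1 P2=NH1
Op 11: best P0=NH1 P1=NH1 P2=NH1
Op 12: best P0=NH1 P1=NH1 P2=NH1

Answer: P0:NH1 P1:NH1 P2:NH1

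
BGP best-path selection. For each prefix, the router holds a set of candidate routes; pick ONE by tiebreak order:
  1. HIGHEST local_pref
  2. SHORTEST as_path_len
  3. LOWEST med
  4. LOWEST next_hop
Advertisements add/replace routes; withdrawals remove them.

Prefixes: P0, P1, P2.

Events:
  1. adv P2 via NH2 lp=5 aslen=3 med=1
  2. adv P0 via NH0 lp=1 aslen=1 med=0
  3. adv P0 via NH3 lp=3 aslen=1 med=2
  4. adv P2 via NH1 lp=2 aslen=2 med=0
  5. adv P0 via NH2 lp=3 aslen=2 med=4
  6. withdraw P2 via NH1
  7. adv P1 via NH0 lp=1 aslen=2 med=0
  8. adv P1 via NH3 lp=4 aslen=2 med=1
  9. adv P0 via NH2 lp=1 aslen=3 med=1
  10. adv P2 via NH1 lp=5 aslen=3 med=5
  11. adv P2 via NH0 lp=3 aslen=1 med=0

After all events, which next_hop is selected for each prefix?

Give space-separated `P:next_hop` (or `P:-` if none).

Answer: P0:NH3 P1:NH3 P2:NH2

Derivation:
Op 1: best P0=- P1=- P2=NH2
Op 2: best P0=NH0 P1=- P2=NH2
Op 3: best P0=NH3 P1=- P2=NH2
Op 4: best P0=NH3 P1=- P2=NH2
Op 5: best P0=NH3 P1=- P2=NH2
Op 6: best P0=NH3 P1=- P2=NH2
Op 7: best P0=NH3 P1=NH0 P2=NH2
Op 8: best P0=NH3 P1=NH3 P2=NH2
Op 9: best P0=NH3 P1=NH3 P2=NH2
Op 10: best P0=NH3 P1=NH3 P2=NH2
Op 11: best P0=NH3 P1=NH3 P2=NH2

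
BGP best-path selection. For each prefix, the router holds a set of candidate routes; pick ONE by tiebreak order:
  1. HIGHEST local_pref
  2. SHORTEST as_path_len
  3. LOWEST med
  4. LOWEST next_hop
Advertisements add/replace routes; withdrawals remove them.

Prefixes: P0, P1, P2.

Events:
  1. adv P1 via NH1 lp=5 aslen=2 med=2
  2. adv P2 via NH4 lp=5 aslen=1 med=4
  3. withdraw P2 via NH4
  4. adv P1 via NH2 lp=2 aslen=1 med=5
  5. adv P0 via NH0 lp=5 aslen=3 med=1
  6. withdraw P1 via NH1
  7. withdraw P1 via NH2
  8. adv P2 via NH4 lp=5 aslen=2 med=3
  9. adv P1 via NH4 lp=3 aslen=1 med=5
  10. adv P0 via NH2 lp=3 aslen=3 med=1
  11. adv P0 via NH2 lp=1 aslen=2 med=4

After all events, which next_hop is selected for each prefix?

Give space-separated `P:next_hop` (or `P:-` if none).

Op 1: best P0=- P1=NH1 P2=-
Op 2: best P0=- P1=NH1 P2=NH4
Op 3: best P0=- P1=NH1 P2=-
Op 4: best P0=- P1=NH1 P2=-
Op 5: best P0=NH0 P1=NH1 P2=-
Op 6: best P0=NH0 P1=NH2 P2=-
Op 7: best P0=NH0 P1=- P2=-
Op 8: best P0=NH0 P1=- P2=NH4
Op 9: best P0=NH0 P1=NH4 P2=NH4
Op 10: best P0=NH0 P1=NH4 P2=NH4
Op 11: best P0=NH0 P1=NH4 P2=NH4

Answer: P0:NH0 P1:NH4 P2:NH4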